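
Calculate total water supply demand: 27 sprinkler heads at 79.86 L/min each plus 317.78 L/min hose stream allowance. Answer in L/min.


Sprinkler demand = 27 * 79.86 = 2156.22 L/min
Total = 2156.22 + 317.78 = 2474 L/min

2474 L/min


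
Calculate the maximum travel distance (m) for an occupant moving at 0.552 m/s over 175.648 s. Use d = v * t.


d = 0.552 * 175.648 = 96.958 m

96.958 m


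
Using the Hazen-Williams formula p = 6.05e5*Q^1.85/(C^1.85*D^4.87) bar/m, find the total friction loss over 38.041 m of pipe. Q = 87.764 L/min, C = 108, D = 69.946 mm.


Q^1.85 = 3936.7
C^1.85 = 5778.8
D^4.87 = 9.6382e+08
p/m = 0.00042762 bar/m
p_total = 0.00042762 * 38.041 = 0.016267 bar

0.016267 bar


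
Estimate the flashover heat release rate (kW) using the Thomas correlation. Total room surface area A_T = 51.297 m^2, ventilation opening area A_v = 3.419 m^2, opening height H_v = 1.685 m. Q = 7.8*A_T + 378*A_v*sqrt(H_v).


7.8*A_T = 400.12
sqrt(H_v) = 1.2981
378*A_v*sqrt(H_v) = 1677.6
Q = 400.12 + 1677.6 = 2077.7 kW

2077.7 kW


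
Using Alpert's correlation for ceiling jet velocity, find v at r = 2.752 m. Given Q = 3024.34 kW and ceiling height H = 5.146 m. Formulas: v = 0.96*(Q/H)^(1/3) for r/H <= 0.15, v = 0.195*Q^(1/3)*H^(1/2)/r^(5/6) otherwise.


r/H = 2.752 / 5.146 = 0.53478
r/H > 0.15, so v = 0.195*Q^(1/3)*H^(1/2)/r^(5/6)
Q^(1/3) = 14.461
H^(1/2) = 2.2685
r^(5/6) = 2.3247
v = 0.195 * 14.461 * 2.2685 / 2.3247 = 2.7517 m/s

2.7517 m/s


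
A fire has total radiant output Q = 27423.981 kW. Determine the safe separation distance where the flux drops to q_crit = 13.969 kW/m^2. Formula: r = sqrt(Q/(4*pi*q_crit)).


4*pi*q_crit = 175.54
Q/(4*pi*q_crit) = 156.23
r = sqrt(156.23) = 12.499 m

12.499 m


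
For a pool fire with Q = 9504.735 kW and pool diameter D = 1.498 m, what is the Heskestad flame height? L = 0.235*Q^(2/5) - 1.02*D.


Q^(2/5) = 39.010
0.235 * Q^(2/5) = 9.1674
1.02 * D = 1.5280
L = 7.6394 m

7.6394 m


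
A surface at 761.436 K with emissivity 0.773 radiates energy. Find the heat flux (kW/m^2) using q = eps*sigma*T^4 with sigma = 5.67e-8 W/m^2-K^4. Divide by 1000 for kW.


T^4 = 3.3615e+11
q = 0.773 * 5.67e-8 * 3.3615e+11 / 1000 = 14.733 kW/m^2

14.733 kW/m^2


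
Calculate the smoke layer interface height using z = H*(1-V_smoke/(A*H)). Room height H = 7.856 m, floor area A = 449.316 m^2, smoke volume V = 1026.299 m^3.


V/(A*H) = 0.29075
1 - 0.29075 = 0.70925
z = 7.856 * 0.70925 = 5.5719 m

5.5719 m


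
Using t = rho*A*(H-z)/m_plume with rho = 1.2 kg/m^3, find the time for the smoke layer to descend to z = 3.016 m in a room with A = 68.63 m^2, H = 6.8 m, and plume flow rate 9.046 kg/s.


H - z = 3.784 m
t = 1.2 * 68.63 * 3.784 / 9.046 = 34.450 s

34.450 s


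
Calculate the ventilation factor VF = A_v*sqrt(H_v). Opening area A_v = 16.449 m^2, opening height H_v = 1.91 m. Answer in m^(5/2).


sqrt(H_v) = 1.3820
VF = 16.449 * 1.3820 = 22.733 m^(5/2)

22.733 m^(5/2)


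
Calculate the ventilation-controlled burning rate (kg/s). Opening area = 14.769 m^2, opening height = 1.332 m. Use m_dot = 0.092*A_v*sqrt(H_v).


sqrt(H_v) = 1.1541
m_dot = 0.092 * 14.769 * 1.1541 = 1.5682 kg/s

1.5682 kg/s


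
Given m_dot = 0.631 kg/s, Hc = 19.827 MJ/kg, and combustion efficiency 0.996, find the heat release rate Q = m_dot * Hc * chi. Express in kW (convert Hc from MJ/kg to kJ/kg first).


Hc = 19.827 MJ/kg = 19.827 * 1000 kJ/kg = 19827 kJ/kg
Q = 0.631 kg/s * 19827 kJ/kg * 0.996 = 12461 kW

12461 kW


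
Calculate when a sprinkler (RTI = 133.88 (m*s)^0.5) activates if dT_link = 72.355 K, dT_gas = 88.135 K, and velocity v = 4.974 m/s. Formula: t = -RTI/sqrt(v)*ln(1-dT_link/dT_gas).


dT_link/dT_gas = 0.82096
ln(1 - 0.82096) = -1.7201
t = -133.88 / sqrt(4.974) * -1.7201 = 103.26 s

103.26 s


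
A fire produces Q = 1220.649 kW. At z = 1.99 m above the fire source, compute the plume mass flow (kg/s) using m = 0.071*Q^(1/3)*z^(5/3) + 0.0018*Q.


Q^(1/3) = 10.687
z^(5/3) = 3.1484
First term = 0.071 * 10.687 * 3.1484 = 2.3890
Second term = 0.0018 * 1220.649 = 2.1972
m = 4.5861 kg/s

4.5861 kg/s


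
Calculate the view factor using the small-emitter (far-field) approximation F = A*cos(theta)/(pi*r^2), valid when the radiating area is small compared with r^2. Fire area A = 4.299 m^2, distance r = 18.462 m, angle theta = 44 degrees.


cos(44 deg) = 0.71934
pi*r^2 = 1070.8
F = 4.299 * 0.71934 / 1070.8 = 0.0028880

0.0028880


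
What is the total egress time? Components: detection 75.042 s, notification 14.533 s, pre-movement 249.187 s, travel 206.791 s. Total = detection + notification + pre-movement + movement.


Total = 75.042 + 14.533 + 249.187 + 206.791 = 545.553 s

545.553 s


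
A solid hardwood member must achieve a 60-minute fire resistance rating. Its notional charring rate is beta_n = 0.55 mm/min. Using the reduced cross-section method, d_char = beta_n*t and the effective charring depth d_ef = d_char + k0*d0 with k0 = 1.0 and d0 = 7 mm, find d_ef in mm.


d_char = 0.55 * 60 = 33 mm
d_ef = 33 + 1.0*7 = 40 mm

40 mm


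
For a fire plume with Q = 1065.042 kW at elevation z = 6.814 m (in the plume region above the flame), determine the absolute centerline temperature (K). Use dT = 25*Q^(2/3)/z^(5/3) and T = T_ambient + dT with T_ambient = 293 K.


Q^(2/3) = 104.29
z^(5/3) = 24.491
dT = 25 * 104.29 / 24.491 = 106.46 K
T = 293 + 106.46 = 399.46 K

399.46 K


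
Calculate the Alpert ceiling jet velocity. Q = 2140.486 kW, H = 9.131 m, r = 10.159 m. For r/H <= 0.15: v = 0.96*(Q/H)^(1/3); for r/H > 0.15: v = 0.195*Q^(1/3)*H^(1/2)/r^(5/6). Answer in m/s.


r/H = 10.159 / 9.131 = 1.1126
r/H > 0.15, so v = 0.195*Q^(1/3)*H^(1/2)/r^(5/6)
Q^(1/3) = 12.888
H^(1/2) = 3.0218
r^(5/6) = 6.9031
v = 0.195 * 12.888 * 3.0218 / 6.9031 = 1.1001 m/s

1.1001 m/s


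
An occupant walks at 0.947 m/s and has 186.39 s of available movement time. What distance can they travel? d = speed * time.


d = 0.947 * 186.39 = 176.51 m

176.51 m


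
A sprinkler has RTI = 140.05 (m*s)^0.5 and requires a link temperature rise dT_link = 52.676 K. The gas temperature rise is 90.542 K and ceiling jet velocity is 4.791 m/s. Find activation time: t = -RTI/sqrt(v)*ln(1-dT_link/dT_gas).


dT_link/dT_gas = 0.58179
ln(1 - 0.58179) = -0.87176
t = -140.05 / sqrt(4.791) * -0.87176 = 55.779 s

55.779 s


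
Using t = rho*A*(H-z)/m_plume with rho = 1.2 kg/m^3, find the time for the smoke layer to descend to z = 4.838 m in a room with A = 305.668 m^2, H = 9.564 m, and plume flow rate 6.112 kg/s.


H - z = 4.726 m
t = 1.2 * 305.668 * 4.726 / 6.112 = 283.62 s

283.62 s


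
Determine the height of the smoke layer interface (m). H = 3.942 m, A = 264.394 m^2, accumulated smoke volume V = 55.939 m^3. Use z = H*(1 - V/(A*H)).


V/(A*H) = 0.053672
1 - 0.053672 = 0.94633
z = 3.942 * 0.94633 = 3.7304 m

3.7304 m


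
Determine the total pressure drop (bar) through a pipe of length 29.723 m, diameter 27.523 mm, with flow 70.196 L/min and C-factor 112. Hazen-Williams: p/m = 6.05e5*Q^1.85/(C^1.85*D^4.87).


Q^1.85 = 2604.2
C^1.85 = 6180.9
D^4.87 = 1.0264e+07
p/m = 0.024835 bar/m
p_total = 0.024835 * 29.723 = 0.73817 bar

0.73817 bar


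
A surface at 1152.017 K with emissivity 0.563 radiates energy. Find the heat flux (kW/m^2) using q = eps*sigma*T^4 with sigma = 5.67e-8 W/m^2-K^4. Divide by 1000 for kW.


T^4 = 1.7613e+12
q = 0.563 * 5.67e-8 * 1.7613e+12 / 1000 = 56.225 kW/m^2

56.225 kW/m^2


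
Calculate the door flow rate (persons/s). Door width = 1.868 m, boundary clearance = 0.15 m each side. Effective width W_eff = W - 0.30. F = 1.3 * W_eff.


W_eff = 1.868 - 0.30 = 1.568 m
F = 1.3 * 1.568 = 2.0384 persons/s

2.0384 persons/s


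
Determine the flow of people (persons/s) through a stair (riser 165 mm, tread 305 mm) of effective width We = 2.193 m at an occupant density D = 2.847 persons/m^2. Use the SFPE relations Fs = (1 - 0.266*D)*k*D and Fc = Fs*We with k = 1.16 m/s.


1 - 0.266*D = 1 - 0.266*2.847 = 0.24270
Fs = 0.24270 * 1.16 * 2.847 = 0.80151 persons/(s*m)
Fc = 0.80151 * 2.193 = 1.7577 persons/s

1.7577 persons/s


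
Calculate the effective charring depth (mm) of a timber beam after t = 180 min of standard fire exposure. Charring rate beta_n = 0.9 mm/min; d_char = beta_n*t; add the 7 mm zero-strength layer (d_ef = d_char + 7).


d_char = 0.9 * 180 = 162 mm
d_ef = 162 + 1.0*7 = 169 mm

169 mm


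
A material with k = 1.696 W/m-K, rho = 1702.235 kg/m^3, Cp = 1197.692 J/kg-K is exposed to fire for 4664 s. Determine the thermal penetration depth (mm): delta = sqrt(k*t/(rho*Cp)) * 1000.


alpha = 1.696 / (1702.235 * 1197.692) = 8.3188e-07 m^2/s
alpha * t = 0.0038799
delta = sqrt(0.0038799) * 1000 = 62.289 mm

62.289 mm


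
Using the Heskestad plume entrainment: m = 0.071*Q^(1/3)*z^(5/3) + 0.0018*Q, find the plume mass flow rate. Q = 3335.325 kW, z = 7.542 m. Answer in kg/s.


Q^(1/3) = 14.941
z^(5/3) = 29.005
First term = 0.071 * 14.941 * 29.005 = 30.769
Second term = 0.0018 * 3335.325 = 6.0036
m = 36.773 kg/s

36.773 kg/s


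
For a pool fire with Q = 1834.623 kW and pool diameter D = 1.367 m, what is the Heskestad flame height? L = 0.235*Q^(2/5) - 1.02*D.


Q^(2/5) = 20.203
0.235 * Q^(2/5) = 4.7477
1.02 * D = 1.3943
L = 3.3534 m

3.3534 m


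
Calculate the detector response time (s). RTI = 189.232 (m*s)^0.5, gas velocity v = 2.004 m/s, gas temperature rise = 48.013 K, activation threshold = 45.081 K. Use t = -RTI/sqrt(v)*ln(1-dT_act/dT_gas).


dT_act/dT_gas = 0.93893
ln(1 - 0.93893) = -2.7958
t = -189.232 / sqrt(2.004) * -2.7958 = 373.72 s

373.72 s


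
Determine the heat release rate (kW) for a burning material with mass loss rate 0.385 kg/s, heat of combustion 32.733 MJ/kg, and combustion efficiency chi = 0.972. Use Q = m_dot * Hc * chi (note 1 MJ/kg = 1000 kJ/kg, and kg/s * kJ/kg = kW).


Hc = 32.733 MJ/kg = 32.733 * 1000 kJ/kg = 32733 kJ/kg
Q = 0.385 kg/s * 32733 kJ/kg * 0.972 = 12249 kW

12249 kW


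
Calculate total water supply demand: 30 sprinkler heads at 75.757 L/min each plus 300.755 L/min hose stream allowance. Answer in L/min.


Sprinkler demand = 30 * 75.757 = 2272.71 L/min
Total = 2272.71 + 300.755 = 2573.465 L/min

2573.465 L/min


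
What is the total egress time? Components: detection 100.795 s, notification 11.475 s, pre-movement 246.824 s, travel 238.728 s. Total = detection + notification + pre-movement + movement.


Total = 100.795 + 11.475 + 246.824 + 238.728 = 597.822 s

597.822 s


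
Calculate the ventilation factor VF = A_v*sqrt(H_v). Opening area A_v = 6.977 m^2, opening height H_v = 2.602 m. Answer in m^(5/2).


sqrt(H_v) = 1.6131
VF = 6.977 * 1.6131 = 11.254 m^(5/2)

11.254 m^(5/2)


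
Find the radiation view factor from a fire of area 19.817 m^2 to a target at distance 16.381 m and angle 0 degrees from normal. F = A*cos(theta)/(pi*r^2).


cos(0 deg) = 1
pi*r^2 = 843.01
F = 19.817 * 1 / 843.01 = 0.023508

0.023508


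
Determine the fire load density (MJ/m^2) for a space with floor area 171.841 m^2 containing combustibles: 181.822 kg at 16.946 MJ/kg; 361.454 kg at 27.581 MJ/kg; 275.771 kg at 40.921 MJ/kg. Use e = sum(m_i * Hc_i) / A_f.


Total energy = 181.822*16.946 + 361.454*27.581 + 275.771*40.921
= 3081.156 + 9969.263 + 11284.83
= 24335.24 MJ
e = 24335.24 / 171.841 = 141.61 MJ/m^2

141.61 MJ/m^2


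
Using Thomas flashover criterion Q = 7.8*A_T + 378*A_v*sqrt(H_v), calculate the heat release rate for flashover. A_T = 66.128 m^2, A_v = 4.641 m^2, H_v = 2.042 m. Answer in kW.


7.8*A_T = 515.80
sqrt(H_v) = 1.4290
378*A_v*sqrt(H_v) = 2506.9
Q = 515.80 + 2506.9 = 3022.7 kW

3022.7 kW


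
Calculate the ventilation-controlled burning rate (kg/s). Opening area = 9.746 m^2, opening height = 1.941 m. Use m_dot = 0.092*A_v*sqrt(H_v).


sqrt(H_v) = 1.3932
m_dot = 0.092 * 9.746 * 1.3932 = 1.2492 kg/s

1.2492 kg/s


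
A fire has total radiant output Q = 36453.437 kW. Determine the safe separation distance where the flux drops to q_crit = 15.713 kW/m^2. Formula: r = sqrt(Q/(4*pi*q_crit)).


4*pi*q_crit = 197.46
Q/(4*pi*q_crit) = 184.62
r = sqrt(184.62) = 13.587 m

13.587 m


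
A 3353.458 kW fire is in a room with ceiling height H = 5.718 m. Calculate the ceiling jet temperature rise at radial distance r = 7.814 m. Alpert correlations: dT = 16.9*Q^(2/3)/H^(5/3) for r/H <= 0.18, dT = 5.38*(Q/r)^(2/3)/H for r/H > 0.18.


r/H = 7.814 / 5.718 = 1.3666
r/H > 0.18, so dT = 5.38*(Q/r)^(2/3)/H
Q/r = 429.16
(Q/r)^(2/3) = 56.896
dT = 5.38 * 56.896 / 5.718 = 53.533 K

53.533 K


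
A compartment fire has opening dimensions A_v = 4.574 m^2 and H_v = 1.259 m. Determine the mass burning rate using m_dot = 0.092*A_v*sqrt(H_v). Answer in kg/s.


sqrt(H_v) = 1.1221
m_dot = 0.092 * 4.574 * 1.1221 = 0.47217 kg/s

0.47217 kg/s


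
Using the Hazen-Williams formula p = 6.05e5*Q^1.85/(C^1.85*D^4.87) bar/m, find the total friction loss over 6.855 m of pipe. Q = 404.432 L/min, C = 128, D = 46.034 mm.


Q^1.85 = 66476
C^1.85 = 7913.0
D^4.87 = 1.2566e+08
p/m = 0.040447 bar/m
p_total = 0.040447 * 6.855 = 0.27727 bar

0.27727 bar


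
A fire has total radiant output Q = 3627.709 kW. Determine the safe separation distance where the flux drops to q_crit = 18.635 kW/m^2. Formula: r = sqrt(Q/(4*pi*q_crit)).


4*pi*q_crit = 234.17
Q/(4*pi*q_crit) = 15.491
r = sqrt(15.491) = 3.9359 m

3.9359 m


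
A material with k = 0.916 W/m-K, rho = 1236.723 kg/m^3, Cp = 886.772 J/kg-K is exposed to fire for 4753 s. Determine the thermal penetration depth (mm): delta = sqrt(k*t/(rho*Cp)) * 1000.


alpha = 0.916 / (1236.723 * 886.772) = 8.3524e-07 m^2/s
alpha * t = 0.0039699
delta = sqrt(0.0039699) * 1000 = 63.007 mm

63.007 mm


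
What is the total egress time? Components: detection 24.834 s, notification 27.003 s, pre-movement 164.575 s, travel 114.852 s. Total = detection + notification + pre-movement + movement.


Total = 24.834 + 27.003 + 164.575 + 114.852 = 331.264 s

331.264 s


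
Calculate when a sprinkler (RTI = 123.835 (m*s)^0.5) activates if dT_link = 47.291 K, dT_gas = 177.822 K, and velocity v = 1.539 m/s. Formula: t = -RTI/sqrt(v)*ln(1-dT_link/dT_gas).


dT_link/dT_gas = 0.26595
ln(1 - 0.26595) = -0.30917
t = -123.835 / sqrt(1.539) * -0.30917 = 30.862 s

30.862 s


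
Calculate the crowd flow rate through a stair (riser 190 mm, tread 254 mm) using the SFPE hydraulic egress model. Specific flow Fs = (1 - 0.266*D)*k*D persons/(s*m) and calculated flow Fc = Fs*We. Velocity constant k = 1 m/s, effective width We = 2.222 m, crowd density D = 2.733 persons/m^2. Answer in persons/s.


1 - 0.266*D = 1 - 0.266*2.733 = 0.27302
Fs = 0.27302 * 1 * 2.733 = 0.74617 persons/(s*m)
Fc = 0.74617 * 2.222 = 1.6580 persons/s

1.6580 persons/s


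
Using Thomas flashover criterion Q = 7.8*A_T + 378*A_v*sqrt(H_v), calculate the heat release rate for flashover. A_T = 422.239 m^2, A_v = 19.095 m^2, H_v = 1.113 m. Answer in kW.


7.8*A_T = 3293.5
sqrt(H_v) = 1.0550
378*A_v*sqrt(H_v) = 7614.8
Q = 3293.5 + 7614.8 = 10908 kW

10908 kW


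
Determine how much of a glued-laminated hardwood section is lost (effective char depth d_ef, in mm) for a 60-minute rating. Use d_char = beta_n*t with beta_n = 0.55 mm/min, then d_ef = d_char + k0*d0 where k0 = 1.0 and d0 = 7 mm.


d_char = 0.55 * 60 = 33 mm
d_ef = 33 + 1.0*7 = 40 mm

40 mm


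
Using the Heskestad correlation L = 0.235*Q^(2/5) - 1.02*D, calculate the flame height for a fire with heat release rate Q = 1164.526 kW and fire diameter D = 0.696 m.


Q^(2/5) = 16.845
0.235 * Q^(2/5) = 3.9585
1.02 * D = 0.70992
L = 3.2486 m

3.2486 m


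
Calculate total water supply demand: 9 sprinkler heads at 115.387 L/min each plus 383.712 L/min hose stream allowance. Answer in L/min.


Sprinkler demand = 9 * 115.387 = 1038.483 L/min
Total = 1038.483 + 383.712 = 1422.195 L/min

1422.195 L/min


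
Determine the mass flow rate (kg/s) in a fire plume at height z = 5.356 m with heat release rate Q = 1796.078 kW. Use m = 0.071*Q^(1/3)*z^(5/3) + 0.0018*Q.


Q^(1/3) = 12.156
z^(5/3) = 16.396
First term = 0.071 * 12.156 * 16.396 = 14.150
Second term = 0.0018 * 1796.078 = 3.2329
m = 17.383 kg/s

17.383 kg/s


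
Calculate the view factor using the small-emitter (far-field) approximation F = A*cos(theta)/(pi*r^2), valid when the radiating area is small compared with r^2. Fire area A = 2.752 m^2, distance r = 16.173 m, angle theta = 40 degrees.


cos(40 deg) = 0.76604
pi*r^2 = 821.73
F = 2.752 * 0.76604 / 821.73 = 0.0025655

0.0025655


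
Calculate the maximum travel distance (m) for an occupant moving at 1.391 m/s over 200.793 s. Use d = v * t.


d = 1.391 * 200.793 = 279.30 m

279.30 m


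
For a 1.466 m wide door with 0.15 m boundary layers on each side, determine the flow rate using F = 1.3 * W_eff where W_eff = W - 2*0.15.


W_eff = 1.466 - 0.30 = 1.166 m
F = 1.3 * 1.166 = 1.5158 persons/s

1.5158 persons/s


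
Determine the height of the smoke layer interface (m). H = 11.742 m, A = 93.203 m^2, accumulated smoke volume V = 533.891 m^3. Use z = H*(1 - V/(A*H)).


V/(A*H) = 0.48784
1 - 0.48784 = 0.51216
z = 11.742 * 0.51216 = 6.0137 m

6.0137 m


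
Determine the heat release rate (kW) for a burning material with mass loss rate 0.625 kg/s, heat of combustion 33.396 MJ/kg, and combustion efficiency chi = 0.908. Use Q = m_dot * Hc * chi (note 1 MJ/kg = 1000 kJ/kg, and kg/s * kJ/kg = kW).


Hc = 33.396 MJ/kg = 33.396 * 1000 kJ/kg = 33396 kJ/kg
Q = 0.625 kg/s * 33396 kJ/kg * 0.908 = 18952.23 kW

18952.23 kW


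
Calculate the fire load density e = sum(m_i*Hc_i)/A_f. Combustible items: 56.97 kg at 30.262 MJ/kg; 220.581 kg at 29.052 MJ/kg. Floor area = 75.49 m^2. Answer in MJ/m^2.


Total energy = 56.97*30.262 + 220.581*29.052
= 1724.026 + 6408.319
= 8132.345 MJ
e = 8132.345 / 75.49 = 107.73 MJ/m^2

107.73 MJ/m^2


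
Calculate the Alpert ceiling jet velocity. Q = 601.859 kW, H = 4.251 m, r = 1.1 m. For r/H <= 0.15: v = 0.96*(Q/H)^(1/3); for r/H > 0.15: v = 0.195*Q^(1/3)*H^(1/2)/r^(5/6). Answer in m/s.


r/H = 1.1 / 4.251 = 0.25876
r/H > 0.15, so v = 0.195*Q^(1/3)*H^(1/2)/r^(5/6)
Q^(1/3) = 8.4430
H^(1/2) = 2.0618
r^(5/6) = 1.0827
v = 0.195 * 8.4430 * 2.0618 / 1.0827 = 3.1353 m/s

3.1353 m/s


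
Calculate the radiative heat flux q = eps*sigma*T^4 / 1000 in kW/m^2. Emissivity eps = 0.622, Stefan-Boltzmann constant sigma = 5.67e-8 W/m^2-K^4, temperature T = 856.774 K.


T^4 = 5.3885e+11
q = 0.622 * 5.67e-8 * 5.3885e+11 / 1000 = 19.004 kW/m^2

19.004 kW/m^2


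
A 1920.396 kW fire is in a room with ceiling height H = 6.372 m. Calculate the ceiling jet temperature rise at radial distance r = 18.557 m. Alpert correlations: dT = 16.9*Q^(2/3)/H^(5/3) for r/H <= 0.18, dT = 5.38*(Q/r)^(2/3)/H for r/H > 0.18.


r/H = 18.557 / 6.372 = 2.9123
r/H > 0.18, so dT = 5.38*(Q/r)^(2/3)/H
Q/r = 103.49
(Q/r)^(2/3) = 22.042
dT = 5.38 * 22.042 / 6.372 = 18.611 K

18.611 K


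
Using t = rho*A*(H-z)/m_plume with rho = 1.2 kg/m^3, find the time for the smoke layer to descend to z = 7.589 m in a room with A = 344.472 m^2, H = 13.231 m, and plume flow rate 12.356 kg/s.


H - z = 5.642 m
t = 1.2 * 344.472 * 5.642 / 12.356 = 188.75 s

188.75 s


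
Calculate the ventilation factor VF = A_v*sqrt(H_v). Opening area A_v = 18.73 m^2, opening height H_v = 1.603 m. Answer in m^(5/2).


sqrt(H_v) = 1.2661
VF = 18.73 * 1.2661 = 23.714 m^(5/2)

23.714 m^(5/2)


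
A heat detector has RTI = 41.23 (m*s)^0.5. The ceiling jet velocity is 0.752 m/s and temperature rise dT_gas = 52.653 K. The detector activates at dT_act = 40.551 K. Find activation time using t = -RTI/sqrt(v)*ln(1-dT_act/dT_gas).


dT_act/dT_gas = 0.77016
ln(1 - 0.77016) = -1.4704
t = -41.23 / sqrt(0.752) * -1.4704 = 69.908 s

69.908 s


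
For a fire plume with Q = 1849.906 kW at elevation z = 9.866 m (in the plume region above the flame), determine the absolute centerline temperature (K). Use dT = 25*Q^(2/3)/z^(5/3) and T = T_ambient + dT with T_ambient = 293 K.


Q^(2/3) = 150.70
z^(5/3) = 45.384
dT = 25 * 150.70 / 45.384 = 83.011 K
T = 293 + 83.011 = 376.01 K

376.01 K


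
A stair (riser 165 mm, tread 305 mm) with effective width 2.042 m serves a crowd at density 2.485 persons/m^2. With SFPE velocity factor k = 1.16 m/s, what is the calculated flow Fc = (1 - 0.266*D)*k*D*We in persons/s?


1 - 0.266*D = 1 - 0.266*2.485 = 0.33899
Fs = 0.33899 * 1.16 * 2.485 = 0.97717 persons/(s*m)
Fc = 0.97717 * 2.042 = 1.9954 persons/s

1.9954 persons/s


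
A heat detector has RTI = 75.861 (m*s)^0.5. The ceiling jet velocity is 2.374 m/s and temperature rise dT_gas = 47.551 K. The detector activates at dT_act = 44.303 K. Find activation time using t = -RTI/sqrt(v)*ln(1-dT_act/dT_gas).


dT_act/dT_gas = 0.93169
ln(1 - 0.93169) = -2.6838
t = -75.861 / sqrt(2.374) * -2.6838 = 132.14 s

132.14 s


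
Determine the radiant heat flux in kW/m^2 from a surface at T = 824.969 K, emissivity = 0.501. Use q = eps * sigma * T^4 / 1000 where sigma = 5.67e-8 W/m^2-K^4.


T^4 = 4.6318e+11
q = 0.501 * 5.67e-8 * 4.6318e+11 / 1000 = 13.157 kW/m^2

13.157 kW/m^2


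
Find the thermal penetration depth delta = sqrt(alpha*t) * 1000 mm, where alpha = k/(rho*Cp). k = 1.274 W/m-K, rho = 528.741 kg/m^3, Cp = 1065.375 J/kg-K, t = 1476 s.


alpha = 1.274 / (528.741 * 1065.375) = 2.2616e-06 m^2/s
alpha * t = 0.0033382
delta = sqrt(0.0033382) * 1000 = 57.777 mm

57.777 mm


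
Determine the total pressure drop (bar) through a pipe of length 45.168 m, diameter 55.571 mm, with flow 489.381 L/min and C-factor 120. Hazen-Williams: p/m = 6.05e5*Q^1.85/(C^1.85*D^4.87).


Q^1.85 = 94590
C^1.85 = 7022.4
D^4.87 = 3.1435e+08
p/m = 0.025924 bar/m
p_total = 0.025924 * 45.168 = 1.1709 bar

1.1709 bar


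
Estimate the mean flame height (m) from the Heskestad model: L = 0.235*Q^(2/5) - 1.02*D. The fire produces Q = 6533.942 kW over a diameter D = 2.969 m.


Q^(2/5) = 33.579
0.235 * Q^(2/5) = 7.8911
1.02 * D = 3.0284
L = 4.8627 m

4.8627 m


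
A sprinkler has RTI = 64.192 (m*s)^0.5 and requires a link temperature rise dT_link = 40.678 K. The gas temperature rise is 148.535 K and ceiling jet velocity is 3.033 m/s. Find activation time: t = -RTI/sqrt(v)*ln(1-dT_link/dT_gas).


dT_link/dT_gas = 0.27386
ln(1 - 0.27386) = -0.32001
t = -64.192 / sqrt(3.033) * -0.32001 = 11.795 s

11.795 s


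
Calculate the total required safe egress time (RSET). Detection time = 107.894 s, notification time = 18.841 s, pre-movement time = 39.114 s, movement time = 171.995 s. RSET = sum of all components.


Total = 107.894 + 18.841 + 39.114 + 171.995 = 337.844 s

337.844 s


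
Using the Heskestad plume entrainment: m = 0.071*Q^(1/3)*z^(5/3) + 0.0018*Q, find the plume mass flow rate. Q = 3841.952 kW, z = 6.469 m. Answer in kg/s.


Q^(1/3) = 15.662
z^(5/3) = 22.459
First term = 0.071 * 15.662 * 22.459 = 24.975
Second term = 0.0018 * 3841.952 = 6.9155
m = 31.890 kg/s

31.890 kg/s


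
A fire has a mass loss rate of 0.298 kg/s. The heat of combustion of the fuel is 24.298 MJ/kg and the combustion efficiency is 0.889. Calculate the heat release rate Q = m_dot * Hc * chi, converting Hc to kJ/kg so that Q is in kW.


Hc = 24.298 MJ/kg = 24.298 * 1000 kJ/kg = 24298 kJ/kg
Q = 0.298 kg/s * 24298 kJ/kg * 0.889 = 6437.1 kW

6437.1 kW


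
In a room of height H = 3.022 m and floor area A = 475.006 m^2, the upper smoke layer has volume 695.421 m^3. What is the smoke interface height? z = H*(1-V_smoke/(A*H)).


V/(A*H) = 0.48446
1 - 0.48446 = 0.51554
z = 3.022 * 0.51554 = 1.5580 m

1.5580 m


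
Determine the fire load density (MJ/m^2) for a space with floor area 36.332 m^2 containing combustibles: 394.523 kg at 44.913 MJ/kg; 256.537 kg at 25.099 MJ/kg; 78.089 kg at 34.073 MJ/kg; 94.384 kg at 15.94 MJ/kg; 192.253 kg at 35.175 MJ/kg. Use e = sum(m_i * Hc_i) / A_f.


Total energy = 394.523*44.913 + 256.537*25.099 + 78.089*34.073 + 94.384*15.94 + 192.253*35.175
= 17719.21 + 6438.822 + 2660.726 + 1504.481 + 6762.499
= 35085.74 MJ
e = 35085.74 / 36.332 = 965.70 MJ/m^2

965.70 MJ/m^2


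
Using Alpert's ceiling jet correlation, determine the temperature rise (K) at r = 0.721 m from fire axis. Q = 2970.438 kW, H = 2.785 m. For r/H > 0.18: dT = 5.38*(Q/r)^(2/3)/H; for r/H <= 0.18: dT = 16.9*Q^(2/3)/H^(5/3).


r/H = 0.721 / 2.785 = 0.25889
r/H > 0.18, so dT = 5.38*(Q/r)^(2/3)/H
Q/r = 4119.9
(Q/r)^(2/3) = 256.99
dT = 5.38 * 256.99 / 2.785 = 496.46 K

496.46 K


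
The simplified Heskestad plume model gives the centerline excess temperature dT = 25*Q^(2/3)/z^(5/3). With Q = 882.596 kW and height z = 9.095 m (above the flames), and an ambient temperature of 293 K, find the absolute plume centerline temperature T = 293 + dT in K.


Q^(2/3) = 92.011
z^(5/3) = 39.628
dT = 25 * 92.011 / 39.628 = 58.047 K
T = 293 + 58.047 = 351.05 K

351.05 K


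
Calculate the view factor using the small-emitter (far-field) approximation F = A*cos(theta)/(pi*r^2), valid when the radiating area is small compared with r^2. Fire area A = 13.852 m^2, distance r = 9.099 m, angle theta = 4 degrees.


cos(4 deg) = 0.99756
pi*r^2 = 260.10
F = 13.852 * 0.99756 / 260.10 = 0.053127

0.053127


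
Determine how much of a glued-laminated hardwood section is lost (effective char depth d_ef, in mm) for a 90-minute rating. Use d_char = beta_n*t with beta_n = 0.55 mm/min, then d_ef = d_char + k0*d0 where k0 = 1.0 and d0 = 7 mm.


d_char = 0.55 * 90 = 49.5 mm
d_ef = 49.5 + 1.0*7 = 56.5 mm

56.5 mm


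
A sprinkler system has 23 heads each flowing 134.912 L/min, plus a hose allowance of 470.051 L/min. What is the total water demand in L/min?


Sprinkler demand = 23 * 134.912 = 3102.976 L/min
Total = 3102.976 + 470.051 = 3573.027 L/min

3573.027 L/min


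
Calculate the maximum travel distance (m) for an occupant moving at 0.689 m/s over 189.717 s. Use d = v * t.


d = 0.689 * 189.717 = 130.72 m

130.72 m


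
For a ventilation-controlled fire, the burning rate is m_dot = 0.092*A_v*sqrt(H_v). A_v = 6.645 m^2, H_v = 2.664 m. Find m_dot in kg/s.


sqrt(H_v) = 1.6322
m_dot = 0.092 * 6.645 * 1.6322 = 0.99781 kg/s

0.99781 kg/s


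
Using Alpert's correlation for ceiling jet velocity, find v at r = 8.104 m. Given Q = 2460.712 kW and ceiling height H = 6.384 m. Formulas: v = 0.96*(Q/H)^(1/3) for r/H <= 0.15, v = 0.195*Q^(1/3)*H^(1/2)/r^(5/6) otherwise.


r/H = 8.104 / 6.384 = 1.2694
r/H > 0.15, so v = 0.195*Q^(1/3)*H^(1/2)/r^(5/6)
Q^(1/3) = 13.501
H^(1/2) = 2.5267
r^(5/6) = 5.7181
v = 0.195 * 13.501 * 2.5267 / 5.7181 = 1.1633 m/s

1.1633 m/s


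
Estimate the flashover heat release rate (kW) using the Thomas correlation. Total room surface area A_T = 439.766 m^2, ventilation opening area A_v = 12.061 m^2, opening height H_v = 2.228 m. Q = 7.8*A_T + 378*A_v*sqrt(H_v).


7.8*A_T = 3430.2
sqrt(H_v) = 1.4926
378*A_v*sqrt(H_v) = 6805.1
Q = 3430.2 + 6805.1 = 10235 kW

10235 kW


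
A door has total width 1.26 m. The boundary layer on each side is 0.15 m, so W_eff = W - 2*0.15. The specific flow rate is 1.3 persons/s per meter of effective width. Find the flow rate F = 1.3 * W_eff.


W_eff = 1.26 - 0.30 = 0.96 m
F = 1.3 * 0.96 = 1.248 persons/s

1.248 persons/s


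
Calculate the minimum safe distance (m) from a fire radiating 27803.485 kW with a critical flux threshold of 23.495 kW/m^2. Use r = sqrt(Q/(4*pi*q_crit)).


4*pi*q_crit = 295.25
Q/(4*pi*q_crit) = 94.170
r = sqrt(94.170) = 9.7041 m

9.7041 m


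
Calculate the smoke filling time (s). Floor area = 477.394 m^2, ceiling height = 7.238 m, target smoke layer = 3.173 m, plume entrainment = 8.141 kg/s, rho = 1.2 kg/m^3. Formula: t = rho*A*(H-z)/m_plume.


H - z = 4.065 m
t = 1.2 * 477.394 * 4.065 / 8.141 = 286.05 s

286.05 s


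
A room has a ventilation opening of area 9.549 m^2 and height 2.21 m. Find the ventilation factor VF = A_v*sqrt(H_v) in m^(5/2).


sqrt(H_v) = 1.4866
VF = 9.549 * 1.4866 = 14.196 m^(5/2)

14.196 m^(5/2)


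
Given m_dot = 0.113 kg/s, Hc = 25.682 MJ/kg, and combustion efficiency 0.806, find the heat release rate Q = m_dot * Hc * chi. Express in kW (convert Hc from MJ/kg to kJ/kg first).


Hc = 25.682 MJ/kg = 25.682 * 1000 kJ/kg = 25682 kJ/kg
Q = 0.113 kg/s * 25682 kJ/kg * 0.806 = 2339.1 kW

2339.1 kW


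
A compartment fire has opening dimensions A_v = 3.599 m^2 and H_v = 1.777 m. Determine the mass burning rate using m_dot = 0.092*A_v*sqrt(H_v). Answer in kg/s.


sqrt(H_v) = 1.3330
m_dot = 0.092 * 3.599 * 1.3330 = 0.44138 kg/s

0.44138 kg/s


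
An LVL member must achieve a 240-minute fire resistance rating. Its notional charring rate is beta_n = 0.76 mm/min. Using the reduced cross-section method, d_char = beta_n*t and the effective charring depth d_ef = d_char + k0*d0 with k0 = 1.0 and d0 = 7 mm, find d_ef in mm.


d_char = 0.76 * 240 = 182.4 mm
d_ef = 182.4 + 1.0*7 = 189.4 mm

189.4 mm


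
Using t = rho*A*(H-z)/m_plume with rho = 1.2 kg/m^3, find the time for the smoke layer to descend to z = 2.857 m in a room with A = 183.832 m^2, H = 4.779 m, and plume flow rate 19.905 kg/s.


H - z = 1.922 m
t = 1.2 * 183.832 * 1.922 / 19.905 = 21.301 s

21.301 s


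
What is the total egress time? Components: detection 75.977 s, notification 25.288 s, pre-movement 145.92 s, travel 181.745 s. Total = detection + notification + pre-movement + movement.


Total = 75.977 + 25.288 + 145.92 + 181.745 = 428.93 s

428.93 s


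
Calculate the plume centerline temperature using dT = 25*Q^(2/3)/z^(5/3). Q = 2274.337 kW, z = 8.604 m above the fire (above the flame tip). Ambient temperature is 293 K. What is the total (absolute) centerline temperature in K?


Q^(2/3) = 172.94
z^(5/3) = 36.127
dT = 25 * 172.94 / 36.127 = 119.68 K
T = 293 + 119.68 = 412.68 K

412.68 K


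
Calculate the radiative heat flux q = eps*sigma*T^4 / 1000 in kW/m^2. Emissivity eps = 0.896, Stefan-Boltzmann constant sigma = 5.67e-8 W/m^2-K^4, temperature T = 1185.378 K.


T^4 = 1.9744e+12
q = 0.896 * 5.67e-8 * 1.9744e+12 / 1000 = 100.30 kW/m^2

100.30 kW/m^2


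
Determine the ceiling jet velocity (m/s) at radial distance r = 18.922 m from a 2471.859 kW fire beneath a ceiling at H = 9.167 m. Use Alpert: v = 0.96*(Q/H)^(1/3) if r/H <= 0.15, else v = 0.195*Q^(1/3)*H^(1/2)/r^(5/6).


r/H = 18.922 / 9.167 = 2.0641
r/H > 0.15, so v = 0.195*Q^(1/3)*H^(1/2)/r^(5/6)
Q^(1/3) = 13.521
H^(1/2) = 3.0277
r^(5/6) = 11.591
v = 0.195 * 13.521 * 3.0277 / 11.591 = 0.68868 m/s

0.68868 m/s


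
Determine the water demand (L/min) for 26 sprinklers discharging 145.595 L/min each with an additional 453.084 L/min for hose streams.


Sprinkler demand = 26 * 145.595 = 3785.47 L/min
Total = 3785.47 + 453.084 = 4238.554 L/min

4238.554 L/min


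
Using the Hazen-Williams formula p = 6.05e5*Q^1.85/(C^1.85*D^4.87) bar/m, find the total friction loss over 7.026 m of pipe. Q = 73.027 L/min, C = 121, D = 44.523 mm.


Q^1.85 = 2801.8
C^1.85 = 7131.0
D^4.87 = 1.0681e+08
p/m = 0.0022256 bar/m
p_total = 0.0022256 * 7.026 = 0.015637 bar

0.015637 bar


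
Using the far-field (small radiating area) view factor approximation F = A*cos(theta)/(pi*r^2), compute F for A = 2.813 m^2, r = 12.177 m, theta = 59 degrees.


cos(59 deg) = 0.51504
pi*r^2 = 465.83
F = 2.813 * 0.51504 / 465.83 = 0.0031101

0.0031101


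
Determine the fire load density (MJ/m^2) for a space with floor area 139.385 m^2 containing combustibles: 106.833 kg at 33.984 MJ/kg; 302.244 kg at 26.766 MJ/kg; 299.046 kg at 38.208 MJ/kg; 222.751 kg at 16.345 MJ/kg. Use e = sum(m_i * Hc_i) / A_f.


Total energy = 106.833*33.984 + 302.244*26.766 + 299.046*38.208 + 222.751*16.345
= 3630.613 + 8089.863 + 11425.95 + 3640.865
= 26787.29 MJ
e = 26787.29 / 139.385 = 192.18 MJ/m^2

192.18 MJ/m^2


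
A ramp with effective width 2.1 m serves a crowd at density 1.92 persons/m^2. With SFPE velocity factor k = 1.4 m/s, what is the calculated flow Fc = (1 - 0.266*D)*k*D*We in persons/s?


1 - 0.266*D = 1 - 0.266*1.92 = 0.48928
Fs = 0.48928 * 1.4 * 1.92 = 1.3152 persons/(s*m)
Fc = 1.3152 * 2.1 = 2.7619 persons/s

2.7619 persons/s


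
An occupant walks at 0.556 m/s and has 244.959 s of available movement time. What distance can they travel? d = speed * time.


d = 0.556 * 244.959 = 136.20 m

136.20 m


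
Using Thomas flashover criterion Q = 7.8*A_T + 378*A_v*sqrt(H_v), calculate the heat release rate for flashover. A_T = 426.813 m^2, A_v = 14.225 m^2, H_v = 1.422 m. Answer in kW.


7.8*A_T = 3329.1
sqrt(H_v) = 1.1925
378*A_v*sqrt(H_v) = 6412.0
Q = 3329.1 + 6412.0 = 9741.1 kW

9741.1 kW


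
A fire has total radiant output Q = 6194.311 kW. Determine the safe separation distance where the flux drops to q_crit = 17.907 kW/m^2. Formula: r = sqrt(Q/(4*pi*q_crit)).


4*pi*q_crit = 225.03
Q/(4*pi*q_crit) = 27.527
r = sqrt(27.527) = 5.2466 m

5.2466 m


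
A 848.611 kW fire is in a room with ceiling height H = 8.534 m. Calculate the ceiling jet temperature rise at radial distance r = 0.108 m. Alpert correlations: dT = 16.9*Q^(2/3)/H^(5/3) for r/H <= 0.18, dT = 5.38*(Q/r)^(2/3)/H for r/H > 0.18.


r/H = 0.108 / 8.534 = 0.012655
r/H <= 0.18, so dT = 16.9*Q^(2/3)/H^(5/3)
Q^(2/3) = 89.634
H^(5/3) = 35.639
dT = 16.9 * 89.634 / 35.639 = 42.505 K

42.505 K


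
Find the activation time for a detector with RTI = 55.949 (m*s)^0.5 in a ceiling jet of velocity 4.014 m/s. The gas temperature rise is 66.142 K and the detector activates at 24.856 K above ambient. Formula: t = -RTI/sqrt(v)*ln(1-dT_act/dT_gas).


dT_act/dT_gas = 0.37580
ln(1 - 0.37580) = -0.47128
t = -55.949 / sqrt(4.014) * -0.47128 = 13.161 s

13.161 s


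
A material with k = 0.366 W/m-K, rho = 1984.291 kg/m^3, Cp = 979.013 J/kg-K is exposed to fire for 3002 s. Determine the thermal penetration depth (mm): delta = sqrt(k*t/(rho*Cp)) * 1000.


alpha = 0.366 / (1984.291 * 979.013) = 1.8840e-07 m^2/s
alpha * t = 0.00056559
delta = sqrt(0.00056559) * 1000 = 23.782 mm

23.782 mm


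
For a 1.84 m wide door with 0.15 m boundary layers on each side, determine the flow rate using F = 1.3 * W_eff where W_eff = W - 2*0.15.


W_eff = 1.84 - 0.30 = 1.54 m
F = 1.3 * 1.54 = 2.002 persons/s

2.002 persons/s


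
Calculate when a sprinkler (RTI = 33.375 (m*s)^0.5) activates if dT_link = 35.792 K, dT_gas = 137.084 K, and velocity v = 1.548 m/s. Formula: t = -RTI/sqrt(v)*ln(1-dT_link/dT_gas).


dT_link/dT_gas = 0.26110
ln(1 - 0.26110) = -0.30259
t = -33.375 / sqrt(1.548) * -0.30259 = 8.1168 s

8.1168 s


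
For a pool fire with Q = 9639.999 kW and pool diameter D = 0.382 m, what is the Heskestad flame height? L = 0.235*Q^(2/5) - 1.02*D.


Q^(2/5) = 39.231
0.235 * Q^(2/5) = 9.2193
1.02 * D = 0.38964
L = 8.8297 m

8.8297 m


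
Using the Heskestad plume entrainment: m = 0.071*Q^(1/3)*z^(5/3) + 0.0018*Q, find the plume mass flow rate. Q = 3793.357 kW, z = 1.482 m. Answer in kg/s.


Q^(1/3) = 15.596
z^(5/3) = 1.9264
First term = 0.071 * 15.596 * 1.9264 = 2.1331
Second term = 0.0018 * 3793.357 = 6.8280
m = 8.9612 kg/s

8.9612 kg/s


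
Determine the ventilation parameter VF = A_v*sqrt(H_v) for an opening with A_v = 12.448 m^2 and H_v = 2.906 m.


sqrt(H_v) = 1.7047
VF = 12.448 * 1.7047 = 21.220 m^(5/2)

21.220 m^(5/2)


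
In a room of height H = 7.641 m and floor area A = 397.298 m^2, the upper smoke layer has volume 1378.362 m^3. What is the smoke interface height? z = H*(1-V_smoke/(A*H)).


V/(A*H) = 0.45404
1 - 0.45404 = 0.54596
z = 7.641 * 0.54596 = 4.1717 m

4.1717 m


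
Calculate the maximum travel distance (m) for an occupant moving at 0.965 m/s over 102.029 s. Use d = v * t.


d = 0.965 * 102.029 = 98.458 m

98.458 m


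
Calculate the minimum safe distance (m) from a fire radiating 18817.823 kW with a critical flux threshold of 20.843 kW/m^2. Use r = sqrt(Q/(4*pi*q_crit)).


4*pi*q_crit = 261.92
Q/(4*pi*q_crit) = 71.845
r = sqrt(71.845) = 8.4762 m

8.4762 m


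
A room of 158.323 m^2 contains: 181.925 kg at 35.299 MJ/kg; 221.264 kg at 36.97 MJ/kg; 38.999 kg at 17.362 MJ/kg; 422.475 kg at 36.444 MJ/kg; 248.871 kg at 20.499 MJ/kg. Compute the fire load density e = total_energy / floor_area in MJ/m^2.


Total energy = 181.925*35.299 + 221.264*36.97 + 38.999*17.362 + 422.475*36.444 + 248.871*20.499
= 6421.771 + 8180.130 + 677.1006 + 15396.68 + 5101.607
= 35777.29 MJ
e = 35777.29 / 158.323 = 225.98 MJ/m^2

225.98 MJ/m^2


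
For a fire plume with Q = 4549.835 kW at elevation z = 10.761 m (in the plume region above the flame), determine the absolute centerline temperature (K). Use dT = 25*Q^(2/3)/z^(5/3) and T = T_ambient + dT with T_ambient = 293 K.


Q^(2/3) = 274.58
z^(5/3) = 52.451
dT = 25 * 274.58 / 52.451 = 130.87 K
T = 293 + 130.87 = 423.87 K

423.87 K


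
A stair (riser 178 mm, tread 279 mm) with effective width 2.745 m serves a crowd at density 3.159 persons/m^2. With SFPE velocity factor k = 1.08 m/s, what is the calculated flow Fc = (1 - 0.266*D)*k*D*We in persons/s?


1 - 0.266*D = 1 - 0.266*3.159 = 0.15971
Fs = 0.15971 * 1.08 * 3.159 = 0.54487 persons/(s*m)
Fc = 0.54487 * 2.745 = 1.4957 persons/s

1.4957 persons/s


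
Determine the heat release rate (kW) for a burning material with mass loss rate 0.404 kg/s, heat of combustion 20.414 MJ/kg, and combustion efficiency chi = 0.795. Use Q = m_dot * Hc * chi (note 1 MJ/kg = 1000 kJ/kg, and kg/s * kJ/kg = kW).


Hc = 20.414 MJ/kg = 20.414 * 1000 kJ/kg = 20414 kJ/kg
Q = 0.404 kg/s * 20414 kJ/kg * 0.795 = 6556.6 kW

6556.6 kW


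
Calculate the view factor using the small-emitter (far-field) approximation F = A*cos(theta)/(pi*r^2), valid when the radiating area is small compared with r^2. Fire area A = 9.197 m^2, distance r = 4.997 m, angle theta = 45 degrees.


cos(45 deg) = 0.70711
pi*r^2 = 78.446
F = 9.197 * 0.70711 / 78.446 = 0.082902

0.082902


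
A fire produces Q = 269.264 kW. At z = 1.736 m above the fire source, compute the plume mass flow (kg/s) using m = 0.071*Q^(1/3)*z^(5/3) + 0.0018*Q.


Q^(1/3) = 6.4574
z^(5/3) = 2.5075
First term = 0.071 * 6.4574 * 2.5075 = 1.1497
Second term = 0.0018 * 269.264 = 0.48468
m = 1.6343 kg/s

1.6343 kg/s


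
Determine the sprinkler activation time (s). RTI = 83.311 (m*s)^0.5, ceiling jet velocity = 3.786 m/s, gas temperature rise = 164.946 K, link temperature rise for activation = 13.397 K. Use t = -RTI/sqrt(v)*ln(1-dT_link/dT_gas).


dT_link/dT_gas = 0.081221
ln(1 - 0.081221) = -0.084709
t = -83.311 / sqrt(3.786) * -0.084709 = 3.6270 s

3.6270 s


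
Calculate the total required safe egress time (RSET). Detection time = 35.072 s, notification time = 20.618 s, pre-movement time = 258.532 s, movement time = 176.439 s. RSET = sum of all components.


Total = 35.072 + 20.618 + 258.532 + 176.439 = 490.661 s

490.661 s


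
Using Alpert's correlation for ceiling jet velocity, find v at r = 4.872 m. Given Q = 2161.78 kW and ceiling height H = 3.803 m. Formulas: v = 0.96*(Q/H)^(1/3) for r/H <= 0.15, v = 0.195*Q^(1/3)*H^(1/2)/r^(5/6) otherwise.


r/H = 4.872 / 3.803 = 1.2811
r/H > 0.15, so v = 0.195*Q^(1/3)*H^(1/2)/r^(5/6)
Q^(1/3) = 12.930
H^(1/2) = 1.9501
r^(5/6) = 3.7419
v = 0.195 * 12.930 * 1.9501 / 3.7419 = 1.3141 m/s

1.3141 m/s


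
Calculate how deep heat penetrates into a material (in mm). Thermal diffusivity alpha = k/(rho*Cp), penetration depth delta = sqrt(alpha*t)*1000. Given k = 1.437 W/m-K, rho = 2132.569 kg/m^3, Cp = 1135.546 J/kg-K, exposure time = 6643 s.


alpha = 1.437 / (2132.569 * 1135.546) = 5.9340e-07 m^2/s
alpha * t = 0.0039420
delta = sqrt(0.0039420) * 1000 = 62.785 mm

62.785 mm


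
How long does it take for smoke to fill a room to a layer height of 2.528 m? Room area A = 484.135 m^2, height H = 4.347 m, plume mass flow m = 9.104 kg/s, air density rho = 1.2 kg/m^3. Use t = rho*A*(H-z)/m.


H - z = 1.819 m
t = 1.2 * 484.135 * 1.819 / 9.104 = 116.08 s

116.08 s


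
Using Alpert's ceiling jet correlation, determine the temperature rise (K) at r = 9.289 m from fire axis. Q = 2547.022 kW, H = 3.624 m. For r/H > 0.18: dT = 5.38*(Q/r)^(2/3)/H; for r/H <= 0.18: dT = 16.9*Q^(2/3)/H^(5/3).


r/H = 9.289 / 3.624 = 2.5632
r/H > 0.18, so dT = 5.38*(Q/r)^(2/3)/H
Q/r = 274.20
(Q/r)^(2/3) = 42.206
dT = 5.38 * 42.206 / 3.624 = 62.657 K

62.657 K
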